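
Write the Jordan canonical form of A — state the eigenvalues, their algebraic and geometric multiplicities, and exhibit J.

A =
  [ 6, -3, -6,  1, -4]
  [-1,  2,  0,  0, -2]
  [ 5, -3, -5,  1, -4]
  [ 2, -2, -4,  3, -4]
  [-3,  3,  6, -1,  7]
J_1(1) ⊕ J_3(3) ⊕ J_1(3)

The characteristic polynomial is
  det(x·I − A) = x^5 - 13*x^4 + 66*x^3 - 162*x^2 + 189*x - 81 = (x - 3)^4*(x - 1)

Eigenvalues and multiplicities (the geometric multiplicity of λ is n − rank(A − λI), which equals the number of Jordan blocks for λ):
  λ = 1: algebraic multiplicity = 1, geometric multiplicity = 1
  λ = 3: algebraic multiplicity = 4, geometric multiplicity = 2

Determining the block sizes for each eigenvalue:
  λ = 1: one block (gm = 1), so the single block has size am = 1 → block sizes [1]
  λ = 3: with am = 4 and gm = 2, the partition is not yet determined (e.g. several partitions of 4 into 2 parts exist). Let N = A − (3)·I. Computing rank(N^1) = 3, rank(N^2) = 2, rank(N^3) = 1; the number of blocks of size ≥ j is rank(N^{j−1}) − rank(N^j), giving [2, 1, 1]. So we have 1 block(s) of size 3, 1 block(s) of size 1 → block sizes [3, 1]

Assembling the blocks gives a Jordan form
J =
  [1, 0, 0, 0, 0]
  [0, 3, 1, 0, 0]
  [0, 0, 3, 1, 0]
  [0, 0, 0, 3, 0]
  [0, 0, 0, 0, 3]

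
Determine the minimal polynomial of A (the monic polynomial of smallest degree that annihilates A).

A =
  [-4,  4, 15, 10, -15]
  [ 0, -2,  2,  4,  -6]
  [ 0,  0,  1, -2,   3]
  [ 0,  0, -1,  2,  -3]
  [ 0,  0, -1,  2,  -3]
x^4 + 6*x^3 + 8*x^2

The characteristic polynomial is χ_A(x) = x^3*(x + 2)*(x + 4), so the eigenvalues are known. The minimal polynomial is
  m_A(x) = Π_λ (x − λ)^{k_λ}
where k_λ is the size of the *largest* Jordan block for λ (equivalently, the smallest k with (A − λI)^k v = 0 for every generalised eigenvector v of λ).

  λ = -4: largest Jordan block has size 1, contributing (x + 4)
  λ = -2: largest Jordan block has size 1, contributing (x + 2)
  λ = 0: largest Jordan block has size 2, contributing (x − 0)^2

So m_A(x) = x^2*(x + 2)*(x + 4) = x^4 + 6*x^3 + 8*x^2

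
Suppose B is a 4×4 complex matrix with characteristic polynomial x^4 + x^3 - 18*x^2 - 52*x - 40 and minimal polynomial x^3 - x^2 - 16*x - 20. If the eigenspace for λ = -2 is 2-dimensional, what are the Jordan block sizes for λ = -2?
Block sizes for λ = -2: [2, 1]

Step 1 — from the characteristic polynomial, algebraic multiplicity of λ = -2 is 3. From dim ker(B − (-2)·I) = 2, there are exactly 2 Jordan blocks for λ = -2.
Step 2 — from the minimal polynomial, the factor (x + 2)^2 tells us the largest block for λ = -2 has size 2.
Step 3 — with total size 3, 2 blocks, and largest block 2, the block sizes (in nonincreasing order) are [2, 1].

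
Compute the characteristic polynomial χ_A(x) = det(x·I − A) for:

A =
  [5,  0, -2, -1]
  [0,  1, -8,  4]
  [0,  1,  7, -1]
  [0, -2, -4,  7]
x^4 - 20*x^3 + 150*x^2 - 500*x + 625

Expanding det(x·I − A) (e.g. by cofactor expansion or by noting that A is similar to its Jordan form J, which has the same characteristic polynomial as A) gives
  χ_A(x) = x^4 - 20*x^3 + 150*x^2 - 500*x + 625
which factors as (x - 5)^4. The eigenvalues (with algebraic multiplicities) are λ = 5 with multiplicity 4.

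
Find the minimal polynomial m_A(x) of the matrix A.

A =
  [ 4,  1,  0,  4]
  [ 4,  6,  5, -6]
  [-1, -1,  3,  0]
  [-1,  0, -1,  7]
x^3 - 15*x^2 + 75*x - 125

The characteristic polynomial is χ_A(x) = (x - 5)^4, so the eigenvalues are known. The minimal polynomial is
  m_A(x) = Π_λ (x − λ)^{k_λ}
where k_λ is the size of the *largest* Jordan block for λ (equivalently, the smallest k with (A − λI)^k v = 0 for every generalised eigenvector v of λ).

  λ = 5: largest Jordan block has size 3, contributing (x − 5)^3

So m_A(x) = (x - 5)^3 = x^3 - 15*x^2 + 75*x - 125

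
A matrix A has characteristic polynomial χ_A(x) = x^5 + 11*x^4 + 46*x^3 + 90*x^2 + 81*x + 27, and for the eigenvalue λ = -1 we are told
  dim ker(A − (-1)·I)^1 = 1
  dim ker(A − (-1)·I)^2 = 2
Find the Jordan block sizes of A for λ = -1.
Block sizes for λ = -1: [2]

From the dimensions of kernels of powers, the number of Jordan blocks of size at least j is d_j − d_{j−1} where d_j = dim ker(N^j) (with d_0 = 0). Computing the differences gives [1, 1].
The number of blocks of size exactly k is (#blocks of size ≥ k) − (#blocks of size ≥ k + 1), so the partition is: 1 block(s) of size 2.
In nonincreasing order the block sizes are [2].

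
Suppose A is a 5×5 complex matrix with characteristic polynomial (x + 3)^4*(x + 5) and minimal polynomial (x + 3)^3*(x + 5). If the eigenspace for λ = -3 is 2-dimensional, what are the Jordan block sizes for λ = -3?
Block sizes for λ = -3: [3, 1]

Step 1 — from the characteristic polynomial, algebraic multiplicity of λ = -3 is 4. From dim ker(A − (-3)·I) = 2, there are exactly 2 Jordan blocks for λ = -3.
Step 2 — from the minimal polynomial, the factor (x + 3)^3 tells us the largest block for λ = -3 has size 3.
Step 3 — with total size 4, 2 blocks, and largest block 3, the block sizes (in nonincreasing order) are [3, 1].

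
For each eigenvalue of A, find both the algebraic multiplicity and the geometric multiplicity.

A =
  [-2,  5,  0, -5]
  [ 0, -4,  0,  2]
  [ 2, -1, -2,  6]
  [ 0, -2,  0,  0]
λ = -2: alg = 4, geom = 2

Step 1 — factor the characteristic polynomial to read off the algebraic multiplicities:
  χ_A(x) = (x + 2)^4

Step 2 — compute geometric multiplicities via the rank-nullity identity g(λ) = n − rank(A − λI):
  rank(A − (-2)·I) = 2, so dim ker(A − (-2)·I) = n − 2 = 2

Summary:
  λ = -2: algebraic multiplicity = 4, geometric multiplicity = 2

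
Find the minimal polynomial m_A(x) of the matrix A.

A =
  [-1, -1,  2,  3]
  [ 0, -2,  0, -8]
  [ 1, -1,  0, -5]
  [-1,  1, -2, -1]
x^3 + 2*x^2

The characteristic polynomial is χ_A(x) = x^2*(x + 2)^2, so the eigenvalues are known. The minimal polynomial is
  m_A(x) = Π_λ (x − λ)^{k_λ}
where k_λ is the size of the *largest* Jordan block for λ (equivalently, the smallest k with (A − λI)^k v = 0 for every generalised eigenvector v of λ).

  λ = -2: largest Jordan block has size 1, contributing (x + 2)
  λ = 0: largest Jordan block has size 2, contributing (x − 0)^2

So m_A(x) = x^2*(x + 2) = x^3 + 2*x^2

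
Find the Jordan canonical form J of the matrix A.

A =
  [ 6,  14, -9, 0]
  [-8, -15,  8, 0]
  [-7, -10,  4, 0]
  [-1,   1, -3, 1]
J_2(-3) ⊕ J_2(1)

The characteristic polynomial is
  det(x·I − A) = x^4 + 4*x^3 - 2*x^2 - 12*x + 9 = (x - 1)^2*(x + 3)^2

Eigenvalues and multiplicities (the geometric multiplicity of λ is n − rank(A − λI), which equals the number of Jordan blocks for λ):
  λ = -3: algebraic multiplicity = 2, geometric multiplicity = 1
  λ = 1: algebraic multiplicity = 2, geometric multiplicity = 1

Determining the block sizes for each eigenvalue:
  λ = -3: one block (gm = 1), so the single block has size am = 2 → block sizes [2]
  λ = 1: one block (gm = 1), so the single block has size am = 2 → block sizes [2]

Assembling the blocks gives a Jordan form
J =
  [-3,  1, 0, 0]
  [ 0, -3, 0, 0]
  [ 0,  0, 1, 1]
  [ 0,  0, 0, 1]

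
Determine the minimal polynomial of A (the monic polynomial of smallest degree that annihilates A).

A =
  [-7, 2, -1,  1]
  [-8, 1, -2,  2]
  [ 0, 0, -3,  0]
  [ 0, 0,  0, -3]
x^2 + 6*x + 9

The characteristic polynomial is χ_A(x) = (x + 3)^4, so the eigenvalues are known. The minimal polynomial is
  m_A(x) = Π_λ (x − λ)^{k_λ}
where k_λ is the size of the *largest* Jordan block for λ (equivalently, the smallest k with (A − λI)^k v = 0 for every generalised eigenvector v of λ).

  λ = -3: largest Jordan block has size 2, contributing (x + 3)^2

So m_A(x) = (x + 3)^2 = x^2 + 6*x + 9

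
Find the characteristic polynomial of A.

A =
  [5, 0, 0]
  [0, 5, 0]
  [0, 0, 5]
x^3 - 15*x^2 + 75*x - 125

Expanding det(x·I − A) (e.g. by cofactor expansion or by noting that A is similar to its Jordan form J, which has the same characteristic polynomial as A) gives
  χ_A(x) = x^3 - 15*x^2 + 75*x - 125
which factors as (x - 5)^3. The eigenvalues (with algebraic multiplicities) are λ = 5 with multiplicity 3.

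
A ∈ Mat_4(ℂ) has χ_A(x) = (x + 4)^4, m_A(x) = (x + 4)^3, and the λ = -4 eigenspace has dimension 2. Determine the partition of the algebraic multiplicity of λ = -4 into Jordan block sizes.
Block sizes for λ = -4: [3, 1]

Step 1 — from the characteristic polynomial, algebraic multiplicity of λ = -4 is 4. From dim ker(A − (-4)·I) = 2, there are exactly 2 Jordan blocks for λ = -4.
Step 2 — from the minimal polynomial, the factor (x + 4)^3 tells us the largest block for λ = -4 has size 3.
Step 3 — with total size 4, 2 blocks, and largest block 3, the block sizes (in nonincreasing order) are [3, 1].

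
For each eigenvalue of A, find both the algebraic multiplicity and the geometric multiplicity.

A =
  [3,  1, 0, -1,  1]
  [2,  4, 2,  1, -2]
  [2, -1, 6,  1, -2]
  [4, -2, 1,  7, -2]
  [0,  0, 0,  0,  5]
λ = 5: alg = 5, geom = 2

Step 1 — factor the characteristic polynomial to read off the algebraic multiplicities:
  χ_A(x) = (x - 5)^5

Step 2 — compute geometric multiplicities via the rank-nullity identity g(λ) = n − rank(A − λI):
  rank(A − (5)·I) = 3, so dim ker(A − (5)·I) = n − 3 = 2

Summary:
  λ = 5: algebraic multiplicity = 5, geometric multiplicity = 2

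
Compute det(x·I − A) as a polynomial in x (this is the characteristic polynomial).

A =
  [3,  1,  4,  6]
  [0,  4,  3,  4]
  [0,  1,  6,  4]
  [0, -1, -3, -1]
x^4 - 12*x^3 + 54*x^2 - 108*x + 81

Expanding det(x·I − A) (e.g. by cofactor expansion or by noting that A is similar to its Jordan form J, which has the same characteristic polynomial as A) gives
  χ_A(x) = x^4 - 12*x^3 + 54*x^2 - 108*x + 81
which factors as (x - 3)^4. The eigenvalues (with algebraic multiplicities) are λ = 3 with multiplicity 4.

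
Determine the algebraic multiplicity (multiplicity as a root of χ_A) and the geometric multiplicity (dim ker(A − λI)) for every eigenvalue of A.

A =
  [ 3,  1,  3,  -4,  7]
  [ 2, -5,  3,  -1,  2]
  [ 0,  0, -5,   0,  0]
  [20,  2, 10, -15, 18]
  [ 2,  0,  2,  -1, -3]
λ = -5: alg = 5, geom = 2

Step 1 — factor the characteristic polynomial to read off the algebraic multiplicities:
  χ_A(x) = (x + 5)^5

Step 2 — compute geometric multiplicities via the rank-nullity identity g(λ) = n − rank(A − λI):
  rank(A − (-5)·I) = 3, so dim ker(A − (-5)·I) = n − 3 = 2

Summary:
  λ = -5: algebraic multiplicity = 5, geometric multiplicity = 2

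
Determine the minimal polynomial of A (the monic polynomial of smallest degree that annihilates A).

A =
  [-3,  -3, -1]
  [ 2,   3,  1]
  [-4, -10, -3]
x^3 + 3*x^2 + 3*x + 1

The characteristic polynomial is χ_A(x) = (x + 1)^3, so the eigenvalues are known. The minimal polynomial is
  m_A(x) = Π_λ (x − λ)^{k_λ}
where k_λ is the size of the *largest* Jordan block for λ (equivalently, the smallest k with (A − λI)^k v = 0 for every generalised eigenvector v of λ).

  λ = -1: largest Jordan block has size 3, contributing (x + 1)^3

So m_A(x) = (x + 1)^3 = x^3 + 3*x^2 + 3*x + 1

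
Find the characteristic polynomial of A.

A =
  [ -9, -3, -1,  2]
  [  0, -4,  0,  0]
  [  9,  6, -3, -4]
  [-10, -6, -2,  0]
x^4 + 16*x^3 + 96*x^2 + 256*x + 256

Expanding det(x·I − A) (e.g. by cofactor expansion or by noting that A is similar to its Jordan form J, which has the same characteristic polynomial as A) gives
  χ_A(x) = x^4 + 16*x^3 + 96*x^2 + 256*x + 256
which factors as (x + 4)^4. The eigenvalues (with algebraic multiplicities) are λ = -4 with multiplicity 4.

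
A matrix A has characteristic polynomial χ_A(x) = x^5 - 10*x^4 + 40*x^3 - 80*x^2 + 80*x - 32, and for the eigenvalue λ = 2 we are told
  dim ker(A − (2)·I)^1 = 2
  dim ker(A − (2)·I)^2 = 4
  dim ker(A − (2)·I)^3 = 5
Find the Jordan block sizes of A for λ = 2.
Block sizes for λ = 2: [3, 2]

From the dimensions of kernels of powers, the number of Jordan blocks of size at least j is d_j − d_{j−1} where d_j = dim ker(N^j) (with d_0 = 0). Computing the differences gives [2, 2, 1].
The number of blocks of size exactly k is (#blocks of size ≥ k) − (#blocks of size ≥ k + 1), so the partition is: 1 block(s) of size 2, 1 block(s) of size 3.
In nonincreasing order the block sizes are [3, 2].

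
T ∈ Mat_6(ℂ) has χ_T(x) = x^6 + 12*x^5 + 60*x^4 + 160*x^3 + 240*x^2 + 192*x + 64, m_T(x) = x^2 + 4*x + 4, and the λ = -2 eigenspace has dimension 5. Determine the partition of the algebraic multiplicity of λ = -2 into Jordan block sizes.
Block sizes for λ = -2: [2, 1, 1, 1, 1]

Step 1 — from the characteristic polynomial, algebraic multiplicity of λ = -2 is 6. From dim ker(T − (-2)·I) = 5, there are exactly 5 Jordan blocks for λ = -2.
Step 2 — from the minimal polynomial, the factor (x + 2)^2 tells us the largest block for λ = -2 has size 2.
Step 3 — with total size 6, 5 blocks, and largest block 2, the block sizes (in nonincreasing order) are [2, 1, 1, 1, 1].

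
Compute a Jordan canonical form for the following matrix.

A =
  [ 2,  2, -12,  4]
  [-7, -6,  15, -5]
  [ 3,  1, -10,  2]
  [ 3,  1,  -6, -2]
J_3(-4) ⊕ J_1(-4)

The characteristic polynomial is
  det(x·I − A) = x^4 + 16*x^3 + 96*x^2 + 256*x + 256 = (x + 4)^4

Eigenvalues and multiplicities (the geometric multiplicity of λ is n − rank(A − λI), which equals the number of Jordan blocks for λ):
  λ = -4: algebraic multiplicity = 4, geometric multiplicity = 2

Determining the block sizes for each eigenvalue:
  λ = -4: with am = 4 and gm = 2, the partition is not yet determined (e.g. several partitions of 4 into 2 parts exist). Let N = A − (-4)·I. Computing rank(N^1) = 2, rank(N^2) = 1, rank(N^3) = 0; the number of blocks of size ≥ j is rank(N^{j−1}) − rank(N^j), giving [2, 1, 1]. So we have 1 block(s) of size 3, 1 block(s) of size 1 → block sizes [3, 1]

Assembling the blocks gives a Jordan form
J =
  [-4,  1,  0,  0]
  [ 0, -4,  1,  0]
  [ 0,  0, -4,  0]
  [ 0,  0,  0, -4]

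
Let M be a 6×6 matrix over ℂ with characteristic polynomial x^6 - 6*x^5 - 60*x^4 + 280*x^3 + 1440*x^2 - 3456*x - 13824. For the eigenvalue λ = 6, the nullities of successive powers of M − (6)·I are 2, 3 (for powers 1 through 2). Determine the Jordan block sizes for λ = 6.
Block sizes for λ = 6: [2, 1]

From the dimensions of kernels of powers, the number of Jordan blocks of size at least j is d_j − d_{j−1} where d_j = dim ker(N^j) (with d_0 = 0). Computing the differences gives [2, 1].
The number of blocks of size exactly k is (#blocks of size ≥ k) − (#blocks of size ≥ k + 1), so the partition is: 1 block(s) of size 1, 1 block(s) of size 2.
In nonincreasing order the block sizes are [2, 1].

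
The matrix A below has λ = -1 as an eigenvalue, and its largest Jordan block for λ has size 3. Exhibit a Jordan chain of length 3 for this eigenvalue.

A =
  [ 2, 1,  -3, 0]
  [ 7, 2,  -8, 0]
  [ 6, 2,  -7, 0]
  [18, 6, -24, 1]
A Jordan chain for λ = -1 of length 3:
v_1 = (-2, -6, -4, -12)ᵀ
v_2 = (3, 7, 6, 18)ᵀ
v_3 = (1, 0, 0, 0)ᵀ

Let N = A − (-1)·I. We want v_3 with N^3 v_3 = 0 but N^2 v_3 ≠ 0; then v_{j-1} := N · v_j for j = 3, …, 2.

Pick v_3 = (1, 0, 0, 0)ᵀ.
Then v_2 = N · v_3 = (3, 7, 6, 18)ᵀ.
Then v_1 = N · v_2 = (-2, -6, -4, -12)ᵀ.

Sanity check: (A − (-1)·I) v_1 = (0, 0, 0, 0)ᵀ = 0. ✓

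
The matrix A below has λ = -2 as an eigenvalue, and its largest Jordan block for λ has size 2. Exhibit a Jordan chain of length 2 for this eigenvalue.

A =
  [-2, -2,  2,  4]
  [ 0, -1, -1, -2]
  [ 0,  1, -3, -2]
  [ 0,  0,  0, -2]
A Jordan chain for λ = -2 of length 2:
v_1 = (-2, 1, 1, 0)ᵀ
v_2 = (0, 1, 0, 0)ᵀ

Let N = A − (-2)·I. We want v_2 with N^2 v_2 = 0 but N^1 v_2 ≠ 0; then v_{j-1} := N · v_j for j = 2, …, 2.

Pick v_2 = (0, 1, 0, 0)ᵀ.
Then v_1 = N · v_2 = (-2, 1, 1, 0)ᵀ.

Sanity check: (A − (-2)·I) v_1 = (0, 0, 0, 0)ᵀ = 0. ✓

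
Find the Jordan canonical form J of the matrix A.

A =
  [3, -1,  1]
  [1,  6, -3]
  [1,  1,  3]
J_3(4)

The characteristic polynomial is
  det(x·I − A) = x^3 - 12*x^2 + 48*x - 64 = (x - 4)^3

Eigenvalues and multiplicities (the geometric multiplicity of λ is n − rank(A − λI), which equals the number of Jordan blocks for λ):
  λ = 4: algebraic multiplicity = 3, geometric multiplicity = 1

Determining the block sizes for each eigenvalue:
  λ = 4: one block (gm = 1), so the single block has size am = 3 → block sizes [3]

Assembling the blocks gives a Jordan form
J =
  [4, 1, 0]
  [0, 4, 1]
  [0, 0, 4]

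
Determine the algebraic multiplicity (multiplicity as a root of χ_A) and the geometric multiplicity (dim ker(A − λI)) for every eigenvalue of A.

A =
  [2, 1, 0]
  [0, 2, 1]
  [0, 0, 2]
λ = 2: alg = 3, geom = 1

Step 1 — factor the characteristic polynomial to read off the algebraic multiplicities:
  χ_A(x) = (x - 2)^3

Step 2 — compute geometric multiplicities via the rank-nullity identity g(λ) = n − rank(A − λI):
  rank(A − (2)·I) = 2, so dim ker(A − (2)·I) = n − 2 = 1

Summary:
  λ = 2: algebraic multiplicity = 3, geometric multiplicity = 1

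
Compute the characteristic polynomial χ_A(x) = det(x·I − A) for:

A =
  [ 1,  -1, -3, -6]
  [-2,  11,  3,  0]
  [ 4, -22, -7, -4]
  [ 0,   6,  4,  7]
x^4 - 12*x^3 + 54*x^2 - 108*x + 81

Expanding det(x·I − A) (e.g. by cofactor expansion or by noting that A is similar to its Jordan form J, which has the same characteristic polynomial as A) gives
  χ_A(x) = x^4 - 12*x^3 + 54*x^2 - 108*x + 81
which factors as (x - 3)^4. The eigenvalues (with algebraic multiplicities) are λ = 3 with multiplicity 4.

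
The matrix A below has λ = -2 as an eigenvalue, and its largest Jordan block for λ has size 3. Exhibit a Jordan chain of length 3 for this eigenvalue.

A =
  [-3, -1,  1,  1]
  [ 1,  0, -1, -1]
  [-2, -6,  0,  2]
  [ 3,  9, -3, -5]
A Jordan chain for λ = -2 of length 3:
v_1 = (1, 0, -2, 3)ᵀ
v_2 = (-1, 1, -2, 3)ᵀ
v_3 = (1, 0, 0, 0)ᵀ

Let N = A − (-2)·I. We want v_3 with N^3 v_3 = 0 but N^2 v_3 ≠ 0; then v_{j-1} := N · v_j for j = 3, …, 2.

Pick v_3 = (1, 0, 0, 0)ᵀ.
Then v_2 = N · v_3 = (-1, 1, -2, 3)ᵀ.
Then v_1 = N · v_2 = (1, 0, -2, 3)ᵀ.

Sanity check: (A − (-2)·I) v_1 = (0, 0, 0, 0)ᵀ = 0. ✓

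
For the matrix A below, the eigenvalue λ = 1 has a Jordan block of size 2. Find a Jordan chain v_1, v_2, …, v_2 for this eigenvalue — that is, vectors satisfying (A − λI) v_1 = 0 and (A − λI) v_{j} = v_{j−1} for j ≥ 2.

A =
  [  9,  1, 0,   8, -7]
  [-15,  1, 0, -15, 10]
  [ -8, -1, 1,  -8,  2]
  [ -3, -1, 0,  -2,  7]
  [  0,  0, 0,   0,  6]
A Jordan chain for λ = 1 of length 2:
v_1 = (1, 0, -1, -1, 0)ᵀ
v_2 = (0, 1, 0, 0, 0)ᵀ

Let N = A − (1)·I. We want v_2 with N^2 v_2 = 0 but N^1 v_2 ≠ 0; then v_{j-1} := N · v_j for j = 2, …, 2.

Pick v_2 = (0, 1, 0, 0, 0)ᵀ.
Then v_1 = N · v_2 = (1, 0, -1, -1, 0)ᵀ.

Sanity check: (A − (1)·I) v_1 = (0, 0, 0, 0, 0)ᵀ = 0. ✓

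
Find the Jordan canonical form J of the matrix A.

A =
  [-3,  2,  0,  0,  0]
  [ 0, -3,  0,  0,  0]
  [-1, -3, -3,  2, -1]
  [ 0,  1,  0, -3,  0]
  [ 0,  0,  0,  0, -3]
J_2(-3) ⊕ J_2(-3) ⊕ J_1(-3)

The characteristic polynomial is
  det(x·I − A) = x^5 + 15*x^4 + 90*x^3 + 270*x^2 + 405*x + 243 = (x + 3)^5

Eigenvalues and multiplicities (the geometric multiplicity of λ is n − rank(A − λI), which equals the number of Jordan blocks for λ):
  λ = -3: algebraic multiplicity = 5, geometric multiplicity = 3

Determining the block sizes for each eigenvalue:
  λ = -3: with am = 5 and gm = 3, the partition is not yet determined (e.g. several partitions of 5 into 3 parts exist). Let N = A − (-3)·I. Computing rank(N^1) = 2, rank(N^2) = 0; the number of blocks of size ≥ j is rank(N^{j−1}) − rank(N^j), giving [3, 2]. So we have 2 block(s) of size 2, 1 block(s) of size 1 → block sizes [2, 2, 1]

Assembling the blocks gives a Jordan form
J =
  [-3,  1,  0,  0,  0]
  [ 0, -3,  0,  0,  0]
  [ 0,  0, -3,  1,  0]
  [ 0,  0,  0, -3,  0]
  [ 0,  0,  0,  0, -3]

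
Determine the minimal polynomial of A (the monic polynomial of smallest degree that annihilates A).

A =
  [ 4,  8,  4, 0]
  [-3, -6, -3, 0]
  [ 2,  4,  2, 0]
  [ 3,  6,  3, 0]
x^2

The characteristic polynomial is χ_A(x) = x^4, so the eigenvalues are known. The minimal polynomial is
  m_A(x) = Π_λ (x − λ)^{k_λ}
where k_λ is the size of the *largest* Jordan block for λ (equivalently, the smallest k with (A − λI)^k v = 0 for every generalised eigenvector v of λ).

  λ = 0: largest Jordan block has size 2, contributing (x − 0)^2

So m_A(x) = x^2 = x^2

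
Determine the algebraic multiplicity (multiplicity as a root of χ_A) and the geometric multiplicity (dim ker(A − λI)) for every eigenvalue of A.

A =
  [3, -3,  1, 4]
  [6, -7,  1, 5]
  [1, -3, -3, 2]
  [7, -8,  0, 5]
λ = -2: alg = 3, geom = 1; λ = 4: alg = 1, geom = 1

Step 1 — factor the characteristic polynomial to read off the algebraic multiplicities:
  χ_A(x) = (x - 4)*(x + 2)^3

Step 2 — compute geometric multiplicities via the rank-nullity identity g(λ) = n − rank(A − λI):
  rank(A − (-2)·I) = 3, so dim ker(A − (-2)·I) = n − 3 = 1
  rank(A − (4)·I) = 3, so dim ker(A − (4)·I) = n − 3 = 1

Summary:
  λ = -2: algebraic multiplicity = 3, geometric multiplicity = 1
  λ = 4: algebraic multiplicity = 1, geometric multiplicity = 1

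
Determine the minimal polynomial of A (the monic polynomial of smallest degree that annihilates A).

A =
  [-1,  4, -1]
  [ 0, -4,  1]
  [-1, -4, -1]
x^3 + 6*x^2 + 12*x + 8

The characteristic polynomial is χ_A(x) = (x + 2)^3, so the eigenvalues are known. The minimal polynomial is
  m_A(x) = Π_λ (x − λ)^{k_λ}
where k_λ is the size of the *largest* Jordan block for λ (equivalently, the smallest k with (A − λI)^k v = 0 for every generalised eigenvector v of λ).

  λ = -2: largest Jordan block has size 3, contributing (x + 2)^3

So m_A(x) = (x + 2)^3 = x^3 + 6*x^2 + 12*x + 8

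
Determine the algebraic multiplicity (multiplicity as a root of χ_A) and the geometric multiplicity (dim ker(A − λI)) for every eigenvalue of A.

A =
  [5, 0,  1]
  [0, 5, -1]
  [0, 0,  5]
λ = 5: alg = 3, geom = 2

Step 1 — factor the characteristic polynomial to read off the algebraic multiplicities:
  χ_A(x) = (x - 5)^3

Step 2 — compute geometric multiplicities via the rank-nullity identity g(λ) = n − rank(A − λI):
  rank(A − (5)·I) = 1, so dim ker(A − (5)·I) = n − 1 = 2

Summary:
  λ = 5: algebraic multiplicity = 3, geometric multiplicity = 2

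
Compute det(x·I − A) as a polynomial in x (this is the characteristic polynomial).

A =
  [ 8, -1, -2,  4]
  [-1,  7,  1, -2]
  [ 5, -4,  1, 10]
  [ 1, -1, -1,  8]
x^4 - 24*x^3 + 216*x^2 - 864*x + 1296

Expanding det(x·I − A) (e.g. by cofactor expansion or by noting that A is similar to its Jordan form J, which has the same characteristic polynomial as A) gives
  χ_A(x) = x^4 - 24*x^3 + 216*x^2 - 864*x + 1296
which factors as (x - 6)^4. The eigenvalues (with algebraic multiplicities) are λ = 6 with multiplicity 4.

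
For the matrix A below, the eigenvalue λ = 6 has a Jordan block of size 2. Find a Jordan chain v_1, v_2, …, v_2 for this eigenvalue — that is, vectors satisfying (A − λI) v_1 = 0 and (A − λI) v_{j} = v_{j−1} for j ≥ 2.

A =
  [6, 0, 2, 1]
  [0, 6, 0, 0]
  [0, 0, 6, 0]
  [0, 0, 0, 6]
A Jordan chain for λ = 6 of length 2:
v_1 = (2, 0, 0, 0)ᵀ
v_2 = (0, 0, 1, 0)ᵀ

Let N = A − (6)·I. We want v_2 with N^2 v_2 = 0 but N^1 v_2 ≠ 0; then v_{j-1} := N · v_j for j = 2, …, 2.

Pick v_2 = (0, 0, 1, 0)ᵀ.
Then v_1 = N · v_2 = (2, 0, 0, 0)ᵀ.

Sanity check: (A − (6)·I) v_1 = (0, 0, 0, 0)ᵀ = 0. ✓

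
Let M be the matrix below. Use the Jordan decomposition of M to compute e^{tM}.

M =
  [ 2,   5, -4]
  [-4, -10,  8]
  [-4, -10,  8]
e^{tM} =
  [2*t + 1, 5*t, -4*t]
  [-4*t, 1 - 10*t, 8*t]
  [-4*t, -10*t, 8*t + 1]

Strategy: write M = P · J · P⁻¹ where J is a Jordan canonical form, so e^{tM} = P · e^{tJ} · P⁻¹, and e^{tJ} can be computed block-by-block.

M has Jordan form
J =
  [0, 1, 0]
  [0, 0, 0]
  [0, 0, 0]
(up to reordering of blocks).

Per-block formulas:
  For a 1×1 block at λ = 0: exp(t · [0]) = [e^(0t)].
  For a 2×2 Jordan block J_2(0): exp(t · J_2(0)) = e^(0t)·(I + t·N), where N is the 2×2 nilpotent shift.

After assembling e^{tJ} and conjugating by P, we get:

e^{tM} =
  [2*t + 1, 5*t, -4*t]
  [-4*t, 1 - 10*t, 8*t]
  [-4*t, -10*t, 8*t + 1]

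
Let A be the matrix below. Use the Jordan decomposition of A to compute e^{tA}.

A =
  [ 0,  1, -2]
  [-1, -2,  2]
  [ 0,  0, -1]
e^{tA} =
  [t*exp(-t) + exp(-t), t*exp(-t), -2*t*exp(-t)]
  [-t*exp(-t), -t*exp(-t) + exp(-t), 2*t*exp(-t)]
  [0, 0, exp(-t)]

Strategy: write A = P · J · P⁻¹ where J is a Jordan canonical form, so e^{tA} = P · e^{tJ} · P⁻¹, and e^{tJ} can be computed block-by-block.

A has Jordan form
J =
  [-1,  1,  0]
  [ 0, -1,  0]
  [ 0,  0, -1]
(up to reordering of blocks).

Per-block formulas:
  For a 2×2 Jordan block J_2(-1): exp(t · J_2(-1)) = e^(-1t)·(I + t·N), where N is the 2×2 nilpotent shift.
  For a 1×1 block at λ = -1: exp(t · [-1]) = [e^(-1t)].

After assembling e^{tJ} and conjugating by P, we get:

e^{tA} =
  [t*exp(-t) + exp(-t), t*exp(-t), -2*t*exp(-t)]
  [-t*exp(-t), -t*exp(-t) + exp(-t), 2*t*exp(-t)]
  [0, 0, exp(-t)]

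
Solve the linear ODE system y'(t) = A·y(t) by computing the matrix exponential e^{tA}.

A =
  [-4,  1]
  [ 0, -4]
e^{tA} =
  [exp(-4*t), t*exp(-4*t)]
  [0, exp(-4*t)]

Strategy: write A = P · J · P⁻¹ where J is a Jordan canonical form, so e^{tA} = P · e^{tJ} · P⁻¹, and e^{tJ} can be computed block-by-block.

A has Jordan form
J =
  [-4,  1]
  [ 0, -4]
(up to reordering of blocks).

Per-block formulas:
  For a 2×2 Jordan block J_2(-4): exp(t · J_2(-4)) = e^(-4t)·(I + t·N), where N is the 2×2 nilpotent shift.

After assembling e^{tJ} and conjugating by P, we get:

e^{tA} =
  [exp(-4*t), t*exp(-4*t)]
  [0, exp(-4*t)]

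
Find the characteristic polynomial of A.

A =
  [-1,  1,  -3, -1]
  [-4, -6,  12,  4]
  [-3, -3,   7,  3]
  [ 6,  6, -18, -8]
x^4 + 8*x^3 + 24*x^2 + 32*x + 16

Expanding det(x·I − A) (e.g. by cofactor expansion or by noting that A is similar to its Jordan form J, which has the same characteristic polynomial as A) gives
  χ_A(x) = x^4 + 8*x^3 + 24*x^2 + 32*x + 16
which factors as (x + 2)^4. The eigenvalues (with algebraic multiplicities) are λ = -2 with multiplicity 4.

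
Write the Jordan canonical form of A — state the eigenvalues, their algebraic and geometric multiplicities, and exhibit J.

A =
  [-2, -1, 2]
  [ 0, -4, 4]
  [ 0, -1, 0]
J_2(-2) ⊕ J_1(-2)

The characteristic polynomial is
  det(x·I − A) = x^3 + 6*x^2 + 12*x + 8 = (x + 2)^3

Eigenvalues and multiplicities (the geometric multiplicity of λ is n − rank(A − λI), which equals the number of Jordan blocks for λ):
  λ = -2: algebraic multiplicity = 3, geometric multiplicity = 2

Determining the block sizes for each eigenvalue:
  λ = -2: 2 blocks summing to 3 forces exactly one block of size 2 and the rest size 1 → block sizes [2, 1]

Assembling the blocks gives a Jordan form
J =
  [-2,  1,  0]
  [ 0, -2,  0]
  [ 0,  0, -2]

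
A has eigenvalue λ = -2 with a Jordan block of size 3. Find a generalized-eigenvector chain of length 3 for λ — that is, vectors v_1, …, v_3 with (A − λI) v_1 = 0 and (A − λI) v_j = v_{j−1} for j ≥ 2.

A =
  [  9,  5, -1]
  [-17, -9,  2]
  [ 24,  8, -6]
A Jordan chain for λ = -2 of length 3:
v_1 = (12, -20, 32)ᵀ
v_2 = (11, -17, 24)ᵀ
v_3 = (1, 0, 0)ᵀ

Let N = A − (-2)·I. We want v_3 with N^3 v_3 = 0 but N^2 v_3 ≠ 0; then v_{j-1} := N · v_j for j = 3, …, 2.

Pick v_3 = (1, 0, 0)ᵀ.
Then v_2 = N · v_3 = (11, -17, 24)ᵀ.
Then v_1 = N · v_2 = (12, -20, 32)ᵀ.

Sanity check: (A − (-2)·I) v_1 = (0, 0, 0)ᵀ = 0. ✓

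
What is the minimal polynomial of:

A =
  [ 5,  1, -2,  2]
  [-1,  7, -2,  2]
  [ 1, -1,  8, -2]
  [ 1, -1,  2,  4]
x^2 - 12*x + 36

The characteristic polynomial is χ_A(x) = (x - 6)^4, so the eigenvalues are known. The minimal polynomial is
  m_A(x) = Π_λ (x − λ)^{k_λ}
where k_λ is the size of the *largest* Jordan block for λ (equivalently, the smallest k with (A − λI)^k v = 0 for every generalised eigenvector v of λ).

  λ = 6: largest Jordan block has size 2, contributing (x − 6)^2

So m_A(x) = (x - 6)^2 = x^2 - 12*x + 36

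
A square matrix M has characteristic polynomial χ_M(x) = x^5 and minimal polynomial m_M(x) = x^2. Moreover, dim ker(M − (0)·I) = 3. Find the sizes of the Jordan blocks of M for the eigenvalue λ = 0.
Block sizes for λ = 0: [2, 2, 1]

Step 1 — from the characteristic polynomial, algebraic multiplicity of λ = 0 is 5. From dim ker(M − (0)·I) = 3, there are exactly 3 Jordan blocks for λ = 0.
Step 2 — from the minimal polynomial, the factor (x − 0)^2 tells us the largest block for λ = 0 has size 2.
Step 3 — with total size 5, 3 blocks, and largest block 2, the block sizes (in nonincreasing order) are [2, 2, 1].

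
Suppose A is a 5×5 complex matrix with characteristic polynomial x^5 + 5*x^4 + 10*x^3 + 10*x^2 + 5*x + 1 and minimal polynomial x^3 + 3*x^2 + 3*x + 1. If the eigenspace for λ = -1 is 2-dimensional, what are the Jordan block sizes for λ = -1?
Block sizes for λ = -1: [3, 2]

Step 1 — from the characteristic polynomial, algebraic multiplicity of λ = -1 is 5. From dim ker(A − (-1)·I) = 2, there are exactly 2 Jordan blocks for λ = -1.
Step 2 — from the minimal polynomial, the factor (x + 1)^3 tells us the largest block for λ = -1 has size 3.
Step 3 — with total size 5, 2 blocks, and largest block 3, the block sizes (in nonincreasing order) are [3, 2].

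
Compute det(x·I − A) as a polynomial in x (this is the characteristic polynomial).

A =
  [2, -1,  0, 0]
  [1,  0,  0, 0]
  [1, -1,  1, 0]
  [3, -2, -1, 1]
x^4 - 4*x^3 + 6*x^2 - 4*x + 1

Expanding det(x·I − A) (e.g. by cofactor expansion or by noting that A is similar to its Jordan form J, which has the same characteristic polynomial as A) gives
  χ_A(x) = x^4 - 4*x^3 + 6*x^2 - 4*x + 1
which factors as (x - 1)^4. The eigenvalues (with algebraic multiplicities) are λ = 1 with multiplicity 4.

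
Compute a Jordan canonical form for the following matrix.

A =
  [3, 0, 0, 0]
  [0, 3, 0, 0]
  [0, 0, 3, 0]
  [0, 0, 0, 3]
J_1(3) ⊕ J_1(3) ⊕ J_1(3) ⊕ J_1(3)

The characteristic polynomial is
  det(x·I − A) = x^4 - 12*x^3 + 54*x^2 - 108*x + 81 = (x - 3)^4

Eigenvalues and multiplicities (the geometric multiplicity of λ is n − rank(A − λI), which equals the number of Jordan blocks for λ):
  λ = 3: algebraic multiplicity = 4, geometric multiplicity = 4

Determining the block sizes for each eigenvalue:
  λ = 3: gm = am = 4, so every block has size 1 → block sizes [1, 1, 1, 1]

Assembling the blocks gives a Jordan form
J =
  [3, 0, 0, 0]
  [0, 3, 0, 0]
  [0, 0, 3, 0]
  [0, 0, 0, 3]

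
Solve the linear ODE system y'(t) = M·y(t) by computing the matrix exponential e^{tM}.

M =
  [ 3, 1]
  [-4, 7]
e^{tM} =
  [-2*t*exp(5*t) + exp(5*t), t*exp(5*t)]
  [-4*t*exp(5*t), 2*t*exp(5*t) + exp(5*t)]

Strategy: write M = P · J · P⁻¹ where J is a Jordan canonical form, so e^{tM} = P · e^{tJ} · P⁻¹, and e^{tJ} can be computed block-by-block.

M has Jordan form
J =
  [5, 1]
  [0, 5]
(up to reordering of blocks).

Per-block formulas:
  For a 2×2 Jordan block J_2(5): exp(t · J_2(5)) = e^(5t)·(I + t·N), where N is the 2×2 nilpotent shift.

After assembling e^{tJ} and conjugating by P, we get:

e^{tM} =
  [-2*t*exp(5*t) + exp(5*t), t*exp(5*t)]
  [-4*t*exp(5*t), 2*t*exp(5*t) + exp(5*t)]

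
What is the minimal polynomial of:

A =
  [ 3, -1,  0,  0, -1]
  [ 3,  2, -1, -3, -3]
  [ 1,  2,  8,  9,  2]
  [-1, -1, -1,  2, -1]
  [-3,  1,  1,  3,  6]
x^4 - 16*x^3 + 94*x^2 - 240*x + 225

The characteristic polynomial is χ_A(x) = (x - 5)^3*(x - 3)^2, so the eigenvalues are known. The minimal polynomial is
  m_A(x) = Π_λ (x − λ)^{k_λ}
where k_λ is the size of the *largest* Jordan block for λ (equivalently, the smallest k with (A − λI)^k v = 0 for every generalised eigenvector v of λ).

  λ = 3: largest Jordan block has size 2, contributing (x − 3)^2
  λ = 5: largest Jordan block has size 2, contributing (x − 5)^2

So m_A(x) = (x - 5)^2*(x - 3)^2 = x^4 - 16*x^3 + 94*x^2 - 240*x + 225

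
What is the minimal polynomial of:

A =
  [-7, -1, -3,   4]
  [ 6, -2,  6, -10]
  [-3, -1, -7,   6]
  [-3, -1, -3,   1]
x^3 + 11*x^2 + 40*x + 48

The characteristic polynomial is χ_A(x) = (x + 3)*(x + 4)^3, so the eigenvalues are known. The minimal polynomial is
  m_A(x) = Π_λ (x − λ)^{k_λ}
where k_λ is the size of the *largest* Jordan block for λ (equivalently, the smallest k with (A − λI)^k v = 0 for every generalised eigenvector v of λ).

  λ = -4: largest Jordan block has size 2, contributing (x + 4)^2
  λ = -3: largest Jordan block has size 1, contributing (x + 3)

So m_A(x) = (x + 3)*(x + 4)^2 = x^3 + 11*x^2 + 40*x + 48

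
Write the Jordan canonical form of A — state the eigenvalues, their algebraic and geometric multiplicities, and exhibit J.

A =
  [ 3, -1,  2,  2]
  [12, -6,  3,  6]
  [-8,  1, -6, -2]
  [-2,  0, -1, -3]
J_3(-3) ⊕ J_1(-3)

The characteristic polynomial is
  det(x·I − A) = x^4 + 12*x^3 + 54*x^2 + 108*x + 81 = (x + 3)^4

Eigenvalues and multiplicities (the geometric multiplicity of λ is n − rank(A − λI), which equals the number of Jordan blocks for λ):
  λ = -3: algebraic multiplicity = 4, geometric multiplicity = 2

Determining the block sizes for each eigenvalue:
  λ = -3: with am = 4 and gm = 2, the partition is not yet determined (e.g. several partitions of 4 into 2 parts exist). Let N = A − (-3)·I. Computing rank(N^1) = 2, rank(N^2) = 1, rank(N^3) = 0; the number of blocks of size ≥ j is rank(N^{j−1}) − rank(N^j), giving [2, 1, 1]. So we have 1 block(s) of size 3, 1 block(s) of size 1 → block sizes [3, 1]

Assembling the blocks gives a Jordan form
J =
  [-3,  1,  0,  0]
  [ 0, -3,  1,  0]
  [ 0,  0, -3,  0]
  [ 0,  0,  0, -3]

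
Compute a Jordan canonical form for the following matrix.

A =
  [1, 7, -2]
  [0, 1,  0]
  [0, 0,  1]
J_2(1) ⊕ J_1(1)

The characteristic polynomial is
  det(x·I − A) = x^3 - 3*x^2 + 3*x - 1 = (x - 1)^3

Eigenvalues and multiplicities (the geometric multiplicity of λ is n − rank(A − λI), which equals the number of Jordan blocks for λ):
  λ = 1: algebraic multiplicity = 3, geometric multiplicity = 2

Determining the block sizes for each eigenvalue:
  λ = 1: 2 blocks summing to 3 forces exactly one block of size 2 and the rest size 1 → block sizes [2, 1]

Assembling the blocks gives a Jordan form
J =
  [1, 1, 0]
  [0, 1, 0]
  [0, 0, 1]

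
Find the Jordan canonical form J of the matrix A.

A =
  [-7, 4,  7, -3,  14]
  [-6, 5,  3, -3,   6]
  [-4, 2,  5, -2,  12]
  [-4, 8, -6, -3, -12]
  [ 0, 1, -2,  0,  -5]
J_3(-1) ⊕ J_1(-1) ⊕ J_1(-1)

The characteristic polynomial is
  det(x·I − A) = x^5 + 5*x^4 + 10*x^3 + 10*x^2 + 5*x + 1 = (x + 1)^5

Eigenvalues and multiplicities (the geometric multiplicity of λ is n − rank(A − λI), which equals the number of Jordan blocks for λ):
  λ = -1: algebraic multiplicity = 5, geometric multiplicity = 3

Determining the block sizes for each eigenvalue:
  λ = -1: with am = 5 and gm = 3, the partition is not yet determined (e.g. several partitions of 5 into 3 parts exist). Let N = A − (-1)·I. Computing rank(N^1) = 2, rank(N^2) = 1, rank(N^3) = 0; the number of blocks of size ≥ j is rank(N^{j−1}) − rank(N^j), giving [3, 1, 1]. So we have 1 block(s) of size 3, 2 block(s) of size 1 → block sizes [3, 1, 1]

Assembling the blocks gives a Jordan form
J =
  [-1,  1,  0,  0,  0]
  [ 0, -1,  1,  0,  0]
  [ 0,  0, -1,  0,  0]
  [ 0,  0,  0, -1,  0]
  [ 0,  0,  0,  0, -1]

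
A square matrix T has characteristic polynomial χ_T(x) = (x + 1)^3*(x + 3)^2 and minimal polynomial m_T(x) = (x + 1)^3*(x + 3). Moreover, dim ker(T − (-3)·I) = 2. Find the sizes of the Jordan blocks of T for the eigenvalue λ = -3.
Block sizes for λ = -3: [1, 1]

Step 1 — from the characteristic polynomial, algebraic multiplicity of λ = -3 is 2. From dim ker(T − (-3)·I) = 2, there are exactly 2 Jordan blocks for λ = -3.
Step 2 — from the minimal polynomial, the factor (x + 3) tells us the largest block for λ = -3 has size 1.
Step 3 — with total size 2, 2 blocks, and largest block 1, the block sizes (in nonincreasing order) are [1, 1].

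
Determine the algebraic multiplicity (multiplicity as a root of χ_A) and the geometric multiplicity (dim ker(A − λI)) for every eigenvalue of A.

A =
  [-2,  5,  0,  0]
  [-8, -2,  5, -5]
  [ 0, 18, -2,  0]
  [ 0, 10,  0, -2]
λ = -2: alg = 4, geom = 2

Step 1 — factor the characteristic polynomial to read off the algebraic multiplicities:
  χ_A(x) = (x + 2)^4

Step 2 — compute geometric multiplicities via the rank-nullity identity g(λ) = n − rank(A − λI):
  rank(A − (-2)·I) = 2, so dim ker(A − (-2)·I) = n − 2 = 2

Summary:
  λ = -2: algebraic multiplicity = 4, geometric multiplicity = 2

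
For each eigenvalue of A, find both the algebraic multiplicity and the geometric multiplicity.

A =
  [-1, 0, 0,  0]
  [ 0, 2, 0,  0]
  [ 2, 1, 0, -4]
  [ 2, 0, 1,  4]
λ = -1: alg = 1, geom = 1; λ = 2: alg = 3, geom = 1

Step 1 — factor the characteristic polynomial to read off the algebraic multiplicities:
  χ_A(x) = (x - 2)^3*(x + 1)

Step 2 — compute geometric multiplicities via the rank-nullity identity g(λ) = n − rank(A − λI):
  rank(A − (-1)·I) = 3, so dim ker(A − (-1)·I) = n − 3 = 1
  rank(A − (2)·I) = 3, so dim ker(A − (2)·I) = n − 3 = 1

Summary:
  λ = -1: algebraic multiplicity = 1, geometric multiplicity = 1
  λ = 2: algebraic multiplicity = 3, geometric multiplicity = 1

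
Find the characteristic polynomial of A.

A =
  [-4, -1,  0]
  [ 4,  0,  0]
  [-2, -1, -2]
x^3 + 6*x^2 + 12*x + 8

Expanding det(x·I − A) (e.g. by cofactor expansion or by noting that A is similar to its Jordan form J, which has the same characteristic polynomial as A) gives
  χ_A(x) = x^3 + 6*x^2 + 12*x + 8
which factors as (x + 2)^3. The eigenvalues (with algebraic multiplicities) are λ = -2 with multiplicity 3.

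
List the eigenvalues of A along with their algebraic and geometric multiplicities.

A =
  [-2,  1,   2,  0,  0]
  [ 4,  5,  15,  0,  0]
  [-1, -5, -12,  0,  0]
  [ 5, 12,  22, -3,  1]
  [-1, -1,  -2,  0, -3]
λ = -3: alg = 5, geom = 2

Step 1 — factor the characteristic polynomial to read off the algebraic multiplicities:
  χ_A(x) = (x + 3)^5

Step 2 — compute geometric multiplicities via the rank-nullity identity g(λ) = n − rank(A − λI):
  rank(A − (-3)·I) = 3, so dim ker(A − (-3)·I) = n − 3 = 2

Summary:
  λ = -3: algebraic multiplicity = 5, geometric multiplicity = 2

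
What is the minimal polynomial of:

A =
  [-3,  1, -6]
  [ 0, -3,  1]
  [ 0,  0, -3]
x^3 + 9*x^2 + 27*x + 27

The characteristic polynomial is χ_A(x) = (x + 3)^3, so the eigenvalues are known. The minimal polynomial is
  m_A(x) = Π_λ (x − λ)^{k_λ}
where k_λ is the size of the *largest* Jordan block for λ (equivalently, the smallest k with (A − λI)^k v = 0 for every generalised eigenvector v of λ).

  λ = -3: largest Jordan block has size 3, contributing (x + 3)^3

So m_A(x) = (x + 3)^3 = x^3 + 9*x^2 + 27*x + 27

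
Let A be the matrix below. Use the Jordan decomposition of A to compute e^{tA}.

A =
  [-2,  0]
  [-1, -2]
e^{tA} =
  [exp(-2*t), 0]
  [-t*exp(-2*t), exp(-2*t)]

Strategy: write A = P · J · P⁻¹ where J is a Jordan canonical form, so e^{tA} = P · e^{tJ} · P⁻¹, and e^{tJ} can be computed block-by-block.

A has Jordan form
J =
  [-2,  1]
  [ 0, -2]
(up to reordering of blocks).

Per-block formulas:
  For a 2×2 Jordan block J_2(-2): exp(t · J_2(-2)) = e^(-2t)·(I + t·N), where N is the 2×2 nilpotent shift.

After assembling e^{tJ} and conjugating by P, we get:

e^{tA} =
  [exp(-2*t), 0]
  [-t*exp(-2*t), exp(-2*t)]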